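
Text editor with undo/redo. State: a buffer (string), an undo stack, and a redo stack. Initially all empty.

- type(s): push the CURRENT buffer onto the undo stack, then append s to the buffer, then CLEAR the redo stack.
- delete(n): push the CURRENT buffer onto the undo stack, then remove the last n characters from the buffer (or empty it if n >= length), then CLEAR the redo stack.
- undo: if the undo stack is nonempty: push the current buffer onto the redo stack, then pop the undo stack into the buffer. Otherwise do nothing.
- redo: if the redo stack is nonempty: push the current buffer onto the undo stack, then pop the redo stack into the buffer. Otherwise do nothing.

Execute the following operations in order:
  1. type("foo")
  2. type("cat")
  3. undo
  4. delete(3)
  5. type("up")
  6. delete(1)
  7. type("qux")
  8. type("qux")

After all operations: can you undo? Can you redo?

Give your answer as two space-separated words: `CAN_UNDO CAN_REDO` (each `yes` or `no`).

After op 1 (type): buf='foo' undo_depth=1 redo_depth=0
After op 2 (type): buf='foocat' undo_depth=2 redo_depth=0
After op 3 (undo): buf='foo' undo_depth=1 redo_depth=1
After op 4 (delete): buf='(empty)' undo_depth=2 redo_depth=0
After op 5 (type): buf='up' undo_depth=3 redo_depth=0
After op 6 (delete): buf='u' undo_depth=4 redo_depth=0
After op 7 (type): buf='uqux' undo_depth=5 redo_depth=0
After op 8 (type): buf='uquxqux' undo_depth=6 redo_depth=0

Answer: yes no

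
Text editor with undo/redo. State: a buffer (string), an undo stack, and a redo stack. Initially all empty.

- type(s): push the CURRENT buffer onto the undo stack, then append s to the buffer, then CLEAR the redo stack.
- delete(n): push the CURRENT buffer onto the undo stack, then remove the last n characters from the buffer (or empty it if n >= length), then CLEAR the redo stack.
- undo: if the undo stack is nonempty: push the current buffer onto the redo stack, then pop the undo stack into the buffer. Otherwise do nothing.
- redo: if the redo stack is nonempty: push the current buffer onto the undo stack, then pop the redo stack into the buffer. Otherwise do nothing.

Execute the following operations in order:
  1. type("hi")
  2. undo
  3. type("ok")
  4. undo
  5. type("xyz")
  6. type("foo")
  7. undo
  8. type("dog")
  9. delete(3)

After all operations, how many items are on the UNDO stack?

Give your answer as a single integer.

Answer: 3

Derivation:
After op 1 (type): buf='hi' undo_depth=1 redo_depth=0
After op 2 (undo): buf='(empty)' undo_depth=0 redo_depth=1
After op 3 (type): buf='ok' undo_depth=1 redo_depth=0
After op 4 (undo): buf='(empty)' undo_depth=0 redo_depth=1
After op 5 (type): buf='xyz' undo_depth=1 redo_depth=0
After op 6 (type): buf='xyzfoo' undo_depth=2 redo_depth=0
After op 7 (undo): buf='xyz' undo_depth=1 redo_depth=1
After op 8 (type): buf='xyzdog' undo_depth=2 redo_depth=0
After op 9 (delete): buf='xyz' undo_depth=3 redo_depth=0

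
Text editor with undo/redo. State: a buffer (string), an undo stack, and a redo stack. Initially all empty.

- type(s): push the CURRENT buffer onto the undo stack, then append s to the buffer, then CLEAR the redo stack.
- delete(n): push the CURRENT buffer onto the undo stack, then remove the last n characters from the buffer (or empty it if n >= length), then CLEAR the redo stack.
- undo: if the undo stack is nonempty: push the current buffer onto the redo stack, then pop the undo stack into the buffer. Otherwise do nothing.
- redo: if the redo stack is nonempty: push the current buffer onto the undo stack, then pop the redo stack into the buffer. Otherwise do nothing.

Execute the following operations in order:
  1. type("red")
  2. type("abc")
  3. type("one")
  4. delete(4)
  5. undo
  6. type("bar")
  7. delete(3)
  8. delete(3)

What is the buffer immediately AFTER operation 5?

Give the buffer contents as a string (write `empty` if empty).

After op 1 (type): buf='red' undo_depth=1 redo_depth=0
After op 2 (type): buf='redabc' undo_depth=2 redo_depth=0
After op 3 (type): buf='redabcone' undo_depth=3 redo_depth=0
After op 4 (delete): buf='redab' undo_depth=4 redo_depth=0
After op 5 (undo): buf='redabcone' undo_depth=3 redo_depth=1

Answer: redabcone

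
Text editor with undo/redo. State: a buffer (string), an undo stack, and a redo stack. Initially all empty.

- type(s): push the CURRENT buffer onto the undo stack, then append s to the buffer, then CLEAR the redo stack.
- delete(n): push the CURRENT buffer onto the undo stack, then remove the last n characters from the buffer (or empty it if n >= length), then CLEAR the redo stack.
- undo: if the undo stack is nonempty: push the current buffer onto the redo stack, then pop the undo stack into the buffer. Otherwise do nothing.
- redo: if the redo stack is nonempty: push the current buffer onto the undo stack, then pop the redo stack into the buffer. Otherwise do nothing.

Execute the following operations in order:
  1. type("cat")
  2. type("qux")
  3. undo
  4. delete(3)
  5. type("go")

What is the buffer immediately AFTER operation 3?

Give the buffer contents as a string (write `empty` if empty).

Answer: cat

Derivation:
After op 1 (type): buf='cat' undo_depth=1 redo_depth=0
After op 2 (type): buf='catqux' undo_depth=2 redo_depth=0
After op 3 (undo): buf='cat' undo_depth=1 redo_depth=1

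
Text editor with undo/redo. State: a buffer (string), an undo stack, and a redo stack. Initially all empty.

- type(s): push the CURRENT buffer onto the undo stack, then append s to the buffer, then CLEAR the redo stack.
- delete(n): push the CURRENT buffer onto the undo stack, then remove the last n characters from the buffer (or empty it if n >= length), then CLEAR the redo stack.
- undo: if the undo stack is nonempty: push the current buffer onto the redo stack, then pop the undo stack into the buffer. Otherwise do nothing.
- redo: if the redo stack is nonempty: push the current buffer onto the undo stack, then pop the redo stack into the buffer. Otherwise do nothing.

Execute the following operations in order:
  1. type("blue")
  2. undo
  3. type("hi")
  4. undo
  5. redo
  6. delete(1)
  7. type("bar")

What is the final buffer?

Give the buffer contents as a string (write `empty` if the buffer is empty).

After op 1 (type): buf='blue' undo_depth=1 redo_depth=0
After op 2 (undo): buf='(empty)' undo_depth=0 redo_depth=1
After op 3 (type): buf='hi' undo_depth=1 redo_depth=0
After op 4 (undo): buf='(empty)' undo_depth=0 redo_depth=1
After op 5 (redo): buf='hi' undo_depth=1 redo_depth=0
After op 6 (delete): buf='h' undo_depth=2 redo_depth=0
After op 7 (type): buf='hbar' undo_depth=3 redo_depth=0

Answer: hbar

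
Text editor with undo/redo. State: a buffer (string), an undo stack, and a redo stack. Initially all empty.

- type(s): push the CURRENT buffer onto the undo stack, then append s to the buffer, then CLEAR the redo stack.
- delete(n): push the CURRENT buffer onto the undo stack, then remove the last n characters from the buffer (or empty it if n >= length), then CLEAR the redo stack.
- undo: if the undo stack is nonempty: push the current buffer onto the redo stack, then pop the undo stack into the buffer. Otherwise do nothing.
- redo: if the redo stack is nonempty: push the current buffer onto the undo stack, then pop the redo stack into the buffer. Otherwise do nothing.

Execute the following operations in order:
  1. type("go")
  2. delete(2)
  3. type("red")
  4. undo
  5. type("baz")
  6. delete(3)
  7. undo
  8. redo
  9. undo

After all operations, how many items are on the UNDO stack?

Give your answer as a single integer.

After op 1 (type): buf='go' undo_depth=1 redo_depth=0
After op 2 (delete): buf='(empty)' undo_depth=2 redo_depth=0
After op 3 (type): buf='red' undo_depth=3 redo_depth=0
After op 4 (undo): buf='(empty)' undo_depth=2 redo_depth=1
After op 5 (type): buf='baz' undo_depth=3 redo_depth=0
After op 6 (delete): buf='(empty)' undo_depth=4 redo_depth=0
After op 7 (undo): buf='baz' undo_depth=3 redo_depth=1
After op 8 (redo): buf='(empty)' undo_depth=4 redo_depth=0
After op 9 (undo): buf='baz' undo_depth=3 redo_depth=1

Answer: 3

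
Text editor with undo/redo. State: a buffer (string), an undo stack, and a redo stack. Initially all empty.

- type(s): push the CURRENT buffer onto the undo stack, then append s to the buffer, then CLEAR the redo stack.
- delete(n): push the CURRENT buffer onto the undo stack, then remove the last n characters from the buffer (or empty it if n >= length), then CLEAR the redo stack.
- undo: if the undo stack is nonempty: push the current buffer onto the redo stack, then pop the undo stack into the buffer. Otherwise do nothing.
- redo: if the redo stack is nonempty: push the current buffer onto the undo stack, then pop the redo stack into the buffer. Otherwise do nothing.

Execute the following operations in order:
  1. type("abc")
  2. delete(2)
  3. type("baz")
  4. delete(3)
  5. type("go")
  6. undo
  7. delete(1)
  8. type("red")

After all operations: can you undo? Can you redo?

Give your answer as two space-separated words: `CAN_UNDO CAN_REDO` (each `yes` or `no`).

After op 1 (type): buf='abc' undo_depth=1 redo_depth=0
After op 2 (delete): buf='a' undo_depth=2 redo_depth=0
After op 3 (type): buf='abaz' undo_depth=3 redo_depth=0
After op 4 (delete): buf='a' undo_depth=4 redo_depth=0
After op 5 (type): buf='ago' undo_depth=5 redo_depth=0
After op 6 (undo): buf='a' undo_depth=4 redo_depth=1
After op 7 (delete): buf='(empty)' undo_depth=5 redo_depth=0
After op 8 (type): buf='red' undo_depth=6 redo_depth=0

Answer: yes no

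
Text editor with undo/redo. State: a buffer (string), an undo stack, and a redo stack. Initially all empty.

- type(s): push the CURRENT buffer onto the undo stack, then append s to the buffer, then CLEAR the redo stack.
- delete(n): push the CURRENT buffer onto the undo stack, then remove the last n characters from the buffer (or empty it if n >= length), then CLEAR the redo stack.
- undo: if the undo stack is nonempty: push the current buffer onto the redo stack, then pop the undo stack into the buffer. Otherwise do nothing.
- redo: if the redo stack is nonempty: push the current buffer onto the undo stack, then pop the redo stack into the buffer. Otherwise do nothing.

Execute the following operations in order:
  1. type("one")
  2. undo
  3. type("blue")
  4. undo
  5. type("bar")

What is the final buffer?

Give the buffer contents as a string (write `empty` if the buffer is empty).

Answer: bar

Derivation:
After op 1 (type): buf='one' undo_depth=1 redo_depth=0
After op 2 (undo): buf='(empty)' undo_depth=0 redo_depth=1
After op 3 (type): buf='blue' undo_depth=1 redo_depth=0
After op 4 (undo): buf='(empty)' undo_depth=0 redo_depth=1
After op 5 (type): buf='bar' undo_depth=1 redo_depth=0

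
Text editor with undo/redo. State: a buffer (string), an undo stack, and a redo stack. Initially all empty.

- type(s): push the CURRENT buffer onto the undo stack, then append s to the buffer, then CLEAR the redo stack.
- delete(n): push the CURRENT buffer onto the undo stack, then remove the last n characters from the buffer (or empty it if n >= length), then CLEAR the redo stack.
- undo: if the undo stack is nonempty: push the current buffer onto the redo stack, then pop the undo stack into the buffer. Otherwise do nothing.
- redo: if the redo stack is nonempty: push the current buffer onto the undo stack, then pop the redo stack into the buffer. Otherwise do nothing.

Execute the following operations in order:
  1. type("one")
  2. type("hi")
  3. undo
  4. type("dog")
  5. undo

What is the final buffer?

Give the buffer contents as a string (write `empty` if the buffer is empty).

After op 1 (type): buf='one' undo_depth=1 redo_depth=0
After op 2 (type): buf='onehi' undo_depth=2 redo_depth=0
After op 3 (undo): buf='one' undo_depth=1 redo_depth=1
After op 4 (type): buf='onedog' undo_depth=2 redo_depth=0
After op 5 (undo): buf='one' undo_depth=1 redo_depth=1

Answer: one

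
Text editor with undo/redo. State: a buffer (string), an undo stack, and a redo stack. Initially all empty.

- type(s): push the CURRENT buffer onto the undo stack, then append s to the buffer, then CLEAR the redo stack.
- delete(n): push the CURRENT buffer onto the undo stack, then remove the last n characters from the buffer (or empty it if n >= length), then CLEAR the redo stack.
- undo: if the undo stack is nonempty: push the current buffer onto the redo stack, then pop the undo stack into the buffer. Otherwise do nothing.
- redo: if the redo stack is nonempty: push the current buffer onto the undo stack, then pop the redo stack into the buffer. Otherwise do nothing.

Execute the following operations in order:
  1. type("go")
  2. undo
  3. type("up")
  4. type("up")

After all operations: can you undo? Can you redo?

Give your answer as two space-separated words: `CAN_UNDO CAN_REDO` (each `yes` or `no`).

After op 1 (type): buf='go' undo_depth=1 redo_depth=0
After op 2 (undo): buf='(empty)' undo_depth=0 redo_depth=1
After op 3 (type): buf='up' undo_depth=1 redo_depth=0
After op 4 (type): buf='upup' undo_depth=2 redo_depth=0

Answer: yes no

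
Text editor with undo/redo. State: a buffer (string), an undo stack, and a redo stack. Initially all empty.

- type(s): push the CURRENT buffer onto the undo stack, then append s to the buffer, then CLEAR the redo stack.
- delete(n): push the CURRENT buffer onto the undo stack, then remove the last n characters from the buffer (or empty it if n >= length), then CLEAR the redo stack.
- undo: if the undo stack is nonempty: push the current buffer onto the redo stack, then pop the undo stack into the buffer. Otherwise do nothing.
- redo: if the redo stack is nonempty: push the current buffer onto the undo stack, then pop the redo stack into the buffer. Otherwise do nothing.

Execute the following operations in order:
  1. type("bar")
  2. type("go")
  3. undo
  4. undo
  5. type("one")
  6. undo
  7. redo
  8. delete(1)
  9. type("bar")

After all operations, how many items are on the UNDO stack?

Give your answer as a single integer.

After op 1 (type): buf='bar' undo_depth=1 redo_depth=0
After op 2 (type): buf='bargo' undo_depth=2 redo_depth=0
After op 3 (undo): buf='bar' undo_depth=1 redo_depth=1
After op 4 (undo): buf='(empty)' undo_depth=0 redo_depth=2
After op 5 (type): buf='one' undo_depth=1 redo_depth=0
After op 6 (undo): buf='(empty)' undo_depth=0 redo_depth=1
After op 7 (redo): buf='one' undo_depth=1 redo_depth=0
After op 8 (delete): buf='on' undo_depth=2 redo_depth=0
After op 9 (type): buf='onbar' undo_depth=3 redo_depth=0

Answer: 3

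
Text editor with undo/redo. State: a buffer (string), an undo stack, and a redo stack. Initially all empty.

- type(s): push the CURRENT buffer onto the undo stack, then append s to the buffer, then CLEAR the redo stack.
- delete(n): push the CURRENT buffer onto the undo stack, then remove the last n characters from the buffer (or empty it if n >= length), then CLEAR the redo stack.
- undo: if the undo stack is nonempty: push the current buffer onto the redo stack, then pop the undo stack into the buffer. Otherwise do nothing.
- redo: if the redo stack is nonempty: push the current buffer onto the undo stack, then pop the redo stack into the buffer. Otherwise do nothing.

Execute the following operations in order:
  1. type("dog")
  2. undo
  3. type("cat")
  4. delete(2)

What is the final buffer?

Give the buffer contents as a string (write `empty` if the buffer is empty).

Answer: c

Derivation:
After op 1 (type): buf='dog' undo_depth=1 redo_depth=0
After op 2 (undo): buf='(empty)' undo_depth=0 redo_depth=1
After op 3 (type): buf='cat' undo_depth=1 redo_depth=0
After op 4 (delete): buf='c' undo_depth=2 redo_depth=0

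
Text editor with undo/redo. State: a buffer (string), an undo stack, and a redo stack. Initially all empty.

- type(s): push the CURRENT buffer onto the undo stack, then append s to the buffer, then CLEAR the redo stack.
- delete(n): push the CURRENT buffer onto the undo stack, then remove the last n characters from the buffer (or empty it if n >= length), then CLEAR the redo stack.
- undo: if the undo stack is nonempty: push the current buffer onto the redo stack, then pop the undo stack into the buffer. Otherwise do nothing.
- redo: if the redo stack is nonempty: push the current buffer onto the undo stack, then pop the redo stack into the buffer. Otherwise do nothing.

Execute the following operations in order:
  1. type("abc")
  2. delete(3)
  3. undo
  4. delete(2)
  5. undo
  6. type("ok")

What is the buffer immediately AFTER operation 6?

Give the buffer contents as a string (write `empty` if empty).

Answer: abcok

Derivation:
After op 1 (type): buf='abc' undo_depth=1 redo_depth=0
After op 2 (delete): buf='(empty)' undo_depth=2 redo_depth=0
After op 3 (undo): buf='abc' undo_depth=1 redo_depth=1
After op 4 (delete): buf='a' undo_depth=2 redo_depth=0
After op 5 (undo): buf='abc' undo_depth=1 redo_depth=1
After op 6 (type): buf='abcok' undo_depth=2 redo_depth=0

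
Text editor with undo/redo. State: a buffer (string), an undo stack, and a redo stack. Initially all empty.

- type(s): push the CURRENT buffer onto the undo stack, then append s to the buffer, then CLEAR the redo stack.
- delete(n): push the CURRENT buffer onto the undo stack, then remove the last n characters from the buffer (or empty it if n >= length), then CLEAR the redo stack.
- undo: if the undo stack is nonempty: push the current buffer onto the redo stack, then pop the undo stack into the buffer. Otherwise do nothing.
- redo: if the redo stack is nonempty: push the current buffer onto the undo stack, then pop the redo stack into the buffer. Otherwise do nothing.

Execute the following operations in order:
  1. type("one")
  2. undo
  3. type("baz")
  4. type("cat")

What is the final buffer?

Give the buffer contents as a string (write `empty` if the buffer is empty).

Answer: bazcat

Derivation:
After op 1 (type): buf='one' undo_depth=1 redo_depth=0
After op 2 (undo): buf='(empty)' undo_depth=0 redo_depth=1
After op 3 (type): buf='baz' undo_depth=1 redo_depth=0
After op 4 (type): buf='bazcat' undo_depth=2 redo_depth=0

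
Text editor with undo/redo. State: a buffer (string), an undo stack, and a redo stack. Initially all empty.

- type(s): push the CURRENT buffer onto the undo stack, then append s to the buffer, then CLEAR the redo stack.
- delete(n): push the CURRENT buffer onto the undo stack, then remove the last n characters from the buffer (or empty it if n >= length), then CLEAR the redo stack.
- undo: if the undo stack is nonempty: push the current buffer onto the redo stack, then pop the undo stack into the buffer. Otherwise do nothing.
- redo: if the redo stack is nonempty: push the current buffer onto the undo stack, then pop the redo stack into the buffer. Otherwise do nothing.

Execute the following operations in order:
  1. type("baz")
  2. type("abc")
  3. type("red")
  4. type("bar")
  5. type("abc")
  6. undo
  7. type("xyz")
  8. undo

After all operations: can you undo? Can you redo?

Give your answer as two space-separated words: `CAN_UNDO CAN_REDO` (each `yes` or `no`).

Answer: yes yes

Derivation:
After op 1 (type): buf='baz' undo_depth=1 redo_depth=0
After op 2 (type): buf='bazabc' undo_depth=2 redo_depth=0
After op 3 (type): buf='bazabcred' undo_depth=3 redo_depth=0
After op 4 (type): buf='bazabcredbar' undo_depth=4 redo_depth=0
After op 5 (type): buf='bazabcredbarabc' undo_depth=5 redo_depth=0
After op 6 (undo): buf='bazabcredbar' undo_depth=4 redo_depth=1
After op 7 (type): buf='bazabcredbarxyz' undo_depth=5 redo_depth=0
After op 8 (undo): buf='bazabcredbar' undo_depth=4 redo_depth=1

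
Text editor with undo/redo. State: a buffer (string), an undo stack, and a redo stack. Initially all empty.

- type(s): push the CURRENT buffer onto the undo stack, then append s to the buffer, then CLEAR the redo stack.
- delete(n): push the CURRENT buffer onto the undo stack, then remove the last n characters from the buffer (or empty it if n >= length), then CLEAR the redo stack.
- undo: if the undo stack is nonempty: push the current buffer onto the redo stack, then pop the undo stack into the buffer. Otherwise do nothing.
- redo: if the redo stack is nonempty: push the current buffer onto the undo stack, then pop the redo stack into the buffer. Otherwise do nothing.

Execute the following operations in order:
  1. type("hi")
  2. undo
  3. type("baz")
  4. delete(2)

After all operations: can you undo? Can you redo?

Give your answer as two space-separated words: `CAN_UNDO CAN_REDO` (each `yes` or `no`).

After op 1 (type): buf='hi' undo_depth=1 redo_depth=0
After op 2 (undo): buf='(empty)' undo_depth=0 redo_depth=1
After op 3 (type): buf='baz' undo_depth=1 redo_depth=0
After op 4 (delete): buf='b' undo_depth=2 redo_depth=0

Answer: yes no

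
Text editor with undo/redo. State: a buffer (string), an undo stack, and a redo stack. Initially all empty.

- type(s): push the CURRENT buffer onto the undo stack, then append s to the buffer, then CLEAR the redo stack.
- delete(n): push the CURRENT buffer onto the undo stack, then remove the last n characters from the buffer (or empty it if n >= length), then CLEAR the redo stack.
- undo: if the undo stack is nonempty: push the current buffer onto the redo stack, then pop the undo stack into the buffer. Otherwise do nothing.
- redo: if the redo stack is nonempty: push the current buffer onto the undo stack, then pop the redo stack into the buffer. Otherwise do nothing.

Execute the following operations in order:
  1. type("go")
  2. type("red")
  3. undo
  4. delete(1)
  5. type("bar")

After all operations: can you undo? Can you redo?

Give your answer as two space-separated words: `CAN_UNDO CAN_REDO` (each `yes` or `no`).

Answer: yes no

Derivation:
After op 1 (type): buf='go' undo_depth=1 redo_depth=0
After op 2 (type): buf='gored' undo_depth=2 redo_depth=0
After op 3 (undo): buf='go' undo_depth=1 redo_depth=1
After op 4 (delete): buf='g' undo_depth=2 redo_depth=0
After op 5 (type): buf='gbar' undo_depth=3 redo_depth=0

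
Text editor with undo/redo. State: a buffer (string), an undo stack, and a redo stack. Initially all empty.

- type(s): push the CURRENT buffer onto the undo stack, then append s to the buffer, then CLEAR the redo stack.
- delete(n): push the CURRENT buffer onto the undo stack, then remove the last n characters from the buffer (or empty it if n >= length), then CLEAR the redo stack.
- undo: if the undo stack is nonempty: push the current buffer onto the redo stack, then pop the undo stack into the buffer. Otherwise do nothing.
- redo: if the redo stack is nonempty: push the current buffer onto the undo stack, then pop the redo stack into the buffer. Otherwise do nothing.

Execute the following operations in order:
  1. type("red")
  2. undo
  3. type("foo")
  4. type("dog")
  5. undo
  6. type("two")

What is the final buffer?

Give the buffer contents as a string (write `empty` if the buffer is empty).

After op 1 (type): buf='red' undo_depth=1 redo_depth=0
After op 2 (undo): buf='(empty)' undo_depth=0 redo_depth=1
After op 3 (type): buf='foo' undo_depth=1 redo_depth=0
After op 4 (type): buf='foodog' undo_depth=2 redo_depth=0
After op 5 (undo): buf='foo' undo_depth=1 redo_depth=1
After op 6 (type): buf='footwo' undo_depth=2 redo_depth=0

Answer: footwo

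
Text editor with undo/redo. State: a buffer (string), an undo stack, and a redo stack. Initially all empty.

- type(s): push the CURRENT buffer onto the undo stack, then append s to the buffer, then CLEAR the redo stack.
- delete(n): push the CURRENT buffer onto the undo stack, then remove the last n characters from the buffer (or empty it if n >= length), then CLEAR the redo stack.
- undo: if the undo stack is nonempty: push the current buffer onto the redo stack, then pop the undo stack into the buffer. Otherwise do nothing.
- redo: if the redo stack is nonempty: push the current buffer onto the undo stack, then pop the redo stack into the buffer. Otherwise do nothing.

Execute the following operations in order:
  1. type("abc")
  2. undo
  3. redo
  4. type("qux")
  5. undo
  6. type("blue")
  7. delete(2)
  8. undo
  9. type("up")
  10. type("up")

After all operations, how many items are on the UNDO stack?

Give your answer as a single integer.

Answer: 4

Derivation:
After op 1 (type): buf='abc' undo_depth=1 redo_depth=0
After op 2 (undo): buf='(empty)' undo_depth=0 redo_depth=1
After op 3 (redo): buf='abc' undo_depth=1 redo_depth=0
After op 4 (type): buf='abcqux' undo_depth=2 redo_depth=0
After op 5 (undo): buf='abc' undo_depth=1 redo_depth=1
After op 6 (type): buf='abcblue' undo_depth=2 redo_depth=0
After op 7 (delete): buf='abcbl' undo_depth=3 redo_depth=0
After op 8 (undo): buf='abcblue' undo_depth=2 redo_depth=1
After op 9 (type): buf='abcblueup' undo_depth=3 redo_depth=0
After op 10 (type): buf='abcblueupup' undo_depth=4 redo_depth=0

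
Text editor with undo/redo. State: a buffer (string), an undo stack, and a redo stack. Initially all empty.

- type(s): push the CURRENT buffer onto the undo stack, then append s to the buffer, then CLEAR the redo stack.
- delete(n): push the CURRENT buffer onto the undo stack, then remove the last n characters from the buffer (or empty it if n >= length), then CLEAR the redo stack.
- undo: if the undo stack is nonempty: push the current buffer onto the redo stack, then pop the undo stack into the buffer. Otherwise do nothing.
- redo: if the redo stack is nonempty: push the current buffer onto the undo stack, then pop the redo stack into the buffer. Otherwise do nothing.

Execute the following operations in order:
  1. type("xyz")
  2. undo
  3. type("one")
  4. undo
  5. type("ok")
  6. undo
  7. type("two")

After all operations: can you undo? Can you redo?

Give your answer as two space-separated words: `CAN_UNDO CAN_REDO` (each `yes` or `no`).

After op 1 (type): buf='xyz' undo_depth=1 redo_depth=0
After op 2 (undo): buf='(empty)' undo_depth=0 redo_depth=1
After op 3 (type): buf='one' undo_depth=1 redo_depth=0
After op 4 (undo): buf='(empty)' undo_depth=0 redo_depth=1
After op 5 (type): buf='ok' undo_depth=1 redo_depth=0
After op 6 (undo): buf='(empty)' undo_depth=0 redo_depth=1
After op 7 (type): buf='two' undo_depth=1 redo_depth=0

Answer: yes no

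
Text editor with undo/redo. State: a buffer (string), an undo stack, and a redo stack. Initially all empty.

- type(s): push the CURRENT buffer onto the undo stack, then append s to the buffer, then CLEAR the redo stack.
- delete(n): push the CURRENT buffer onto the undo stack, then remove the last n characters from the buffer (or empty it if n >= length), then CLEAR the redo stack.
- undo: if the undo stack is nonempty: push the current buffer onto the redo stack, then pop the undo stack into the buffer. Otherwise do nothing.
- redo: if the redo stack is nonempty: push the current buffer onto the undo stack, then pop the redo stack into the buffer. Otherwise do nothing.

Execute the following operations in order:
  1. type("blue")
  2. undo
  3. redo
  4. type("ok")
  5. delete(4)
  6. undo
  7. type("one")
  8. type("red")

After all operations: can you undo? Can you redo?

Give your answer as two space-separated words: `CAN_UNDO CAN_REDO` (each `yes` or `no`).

Answer: yes no

Derivation:
After op 1 (type): buf='blue' undo_depth=1 redo_depth=0
After op 2 (undo): buf='(empty)' undo_depth=0 redo_depth=1
After op 3 (redo): buf='blue' undo_depth=1 redo_depth=0
After op 4 (type): buf='blueok' undo_depth=2 redo_depth=0
After op 5 (delete): buf='bl' undo_depth=3 redo_depth=0
After op 6 (undo): buf='blueok' undo_depth=2 redo_depth=1
After op 7 (type): buf='blueokone' undo_depth=3 redo_depth=0
After op 8 (type): buf='blueokonered' undo_depth=4 redo_depth=0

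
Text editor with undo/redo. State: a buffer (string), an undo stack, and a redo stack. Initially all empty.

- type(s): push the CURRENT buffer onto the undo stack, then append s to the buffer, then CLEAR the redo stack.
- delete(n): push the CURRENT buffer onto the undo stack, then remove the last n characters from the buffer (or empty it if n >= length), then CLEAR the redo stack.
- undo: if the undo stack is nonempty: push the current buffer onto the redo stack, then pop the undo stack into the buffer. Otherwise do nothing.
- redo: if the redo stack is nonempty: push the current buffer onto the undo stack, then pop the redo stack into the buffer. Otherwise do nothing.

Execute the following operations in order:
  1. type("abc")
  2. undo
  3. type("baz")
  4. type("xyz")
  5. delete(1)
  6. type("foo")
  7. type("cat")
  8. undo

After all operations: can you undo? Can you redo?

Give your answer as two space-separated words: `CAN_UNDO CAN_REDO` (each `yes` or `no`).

After op 1 (type): buf='abc' undo_depth=1 redo_depth=0
After op 2 (undo): buf='(empty)' undo_depth=0 redo_depth=1
After op 3 (type): buf='baz' undo_depth=1 redo_depth=0
After op 4 (type): buf='bazxyz' undo_depth=2 redo_depth=0
After op 5 (delete): buf='bazxy' undo_depth=3 redo_depth=0
After op 6 (type): buf='bazxyfoo' undo_depth=4 redo_depth=0
After op 7 (type): buf='bazxyfoocat' undo_depth=5 redo_depth=0
After op 8 (undo): buf='bazxyfoo' undo_depth=4 redo_depth=1

Answer: yes yes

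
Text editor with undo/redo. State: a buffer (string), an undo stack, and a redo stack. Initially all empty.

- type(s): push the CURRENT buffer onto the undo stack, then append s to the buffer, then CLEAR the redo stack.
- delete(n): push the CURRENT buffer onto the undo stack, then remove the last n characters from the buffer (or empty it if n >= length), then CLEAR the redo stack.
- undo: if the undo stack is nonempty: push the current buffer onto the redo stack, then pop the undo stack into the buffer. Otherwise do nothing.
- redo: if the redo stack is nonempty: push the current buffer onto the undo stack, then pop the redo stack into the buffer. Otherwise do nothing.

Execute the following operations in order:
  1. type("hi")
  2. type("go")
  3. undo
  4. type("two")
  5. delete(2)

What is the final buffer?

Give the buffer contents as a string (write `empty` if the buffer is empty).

After op 1 (type): buf='hi' undo_depth=1 redo_depth=0
After op 2 (type): buf='higo' undo_depth=2 redo_depth=0
After op 3 (undo): buf='hi' undo_depth=1 redo_depth=1
After op 4 (type): buf='hitwo' undo_depth=2 redo_depth=0
After op 5 (delete): buf='hit' undo_depth=3 redo_depth=0

Answer: hit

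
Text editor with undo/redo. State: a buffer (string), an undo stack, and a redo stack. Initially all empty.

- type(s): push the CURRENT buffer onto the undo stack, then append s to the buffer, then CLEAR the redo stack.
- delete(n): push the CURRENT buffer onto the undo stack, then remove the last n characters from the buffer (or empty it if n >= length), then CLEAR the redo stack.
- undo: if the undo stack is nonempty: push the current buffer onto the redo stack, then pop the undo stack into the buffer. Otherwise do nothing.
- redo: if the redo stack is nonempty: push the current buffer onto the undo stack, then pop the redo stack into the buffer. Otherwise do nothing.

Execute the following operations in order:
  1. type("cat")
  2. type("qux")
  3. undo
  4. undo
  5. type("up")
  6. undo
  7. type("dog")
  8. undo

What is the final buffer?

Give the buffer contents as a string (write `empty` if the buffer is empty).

After op 1 (type): buf='cat' undo_depth=1 redo_depth=0
After op 2 (type): buf='catqux' undo_depth=2 redo_depth=0
After op 3 (undo): buf='cat' undo_depth=1 redo_depth=1
After op 4 (undo): buf='(empty)' undo_depth=0 redo_depth=2
After op 5 (type): buf='up' undo_depth=1 redo_depth=0
After op 6 (undo): buf='(empty)' undo_depth=0 redo_depth=1
After op 7 (type): buf='dog' undo_depth=1 redo_depth=0
After op 8 (undo): buf='(empty)' undo_depth=0 redo_depth=1

Answer: empty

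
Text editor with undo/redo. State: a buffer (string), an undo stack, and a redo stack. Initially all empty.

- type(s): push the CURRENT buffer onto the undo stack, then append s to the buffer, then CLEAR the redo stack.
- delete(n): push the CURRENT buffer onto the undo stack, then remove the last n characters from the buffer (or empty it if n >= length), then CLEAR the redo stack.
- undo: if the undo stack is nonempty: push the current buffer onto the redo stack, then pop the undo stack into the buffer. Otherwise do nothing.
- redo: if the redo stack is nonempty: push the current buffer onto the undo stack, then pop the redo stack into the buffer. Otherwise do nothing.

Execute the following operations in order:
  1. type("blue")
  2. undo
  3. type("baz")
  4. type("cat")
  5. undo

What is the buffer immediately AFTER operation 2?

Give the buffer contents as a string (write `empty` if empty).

Answer: empty

Derivation:
After op 1 (type): buf='blue' undo_depth=1 redo_depth=0
After op 2 (undo): buf='(empty)' undo_depth=0 redo_depth=1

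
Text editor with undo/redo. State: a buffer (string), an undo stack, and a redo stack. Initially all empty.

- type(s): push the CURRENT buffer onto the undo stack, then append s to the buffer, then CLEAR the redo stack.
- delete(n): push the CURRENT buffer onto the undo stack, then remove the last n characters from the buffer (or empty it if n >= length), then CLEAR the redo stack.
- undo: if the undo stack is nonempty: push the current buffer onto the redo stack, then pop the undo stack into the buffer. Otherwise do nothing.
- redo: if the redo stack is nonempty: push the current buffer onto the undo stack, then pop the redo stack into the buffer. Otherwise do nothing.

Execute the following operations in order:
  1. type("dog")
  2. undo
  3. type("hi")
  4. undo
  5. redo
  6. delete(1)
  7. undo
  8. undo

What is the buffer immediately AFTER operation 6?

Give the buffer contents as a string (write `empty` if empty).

After op 1 (type): buf='dog' undo_depth=1 redo_depth=0
After op 2 (undo): buf='(empty)' undo_depth=0 redo_depth=1
After op 3 (type): buf='hi' undo_depth=1 redo_depth=0
After op 4 (undo): buf='(empty)' undo_depth=0 redo_depth=1
After op 5 (redo): buf='hi' undo_depth=1 redo_depth=0
After op 6 (delete): buf='h' undo_depth=2 redo_depth=0

Answer: h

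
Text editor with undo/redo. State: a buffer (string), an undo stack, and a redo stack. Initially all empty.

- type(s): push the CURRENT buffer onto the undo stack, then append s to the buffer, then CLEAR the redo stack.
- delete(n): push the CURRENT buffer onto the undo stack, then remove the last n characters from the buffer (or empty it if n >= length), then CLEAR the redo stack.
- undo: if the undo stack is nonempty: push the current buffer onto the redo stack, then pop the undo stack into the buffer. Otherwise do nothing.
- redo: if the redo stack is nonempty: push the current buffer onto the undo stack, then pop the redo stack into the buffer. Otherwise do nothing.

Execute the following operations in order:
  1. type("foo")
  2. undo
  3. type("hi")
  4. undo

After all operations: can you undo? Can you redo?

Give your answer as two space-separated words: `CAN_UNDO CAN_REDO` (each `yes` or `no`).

After op 1 (type): buf='foo' undo_depth=1 redo_depth=0
After op 2 (undo): buf='(empty)' undo_depth=0 redo_depth=1
After op 3 (type): buf='hi' undo_depth=1 redo_depth=0
After op 4 (undo): buf='(empty)' undo_depth=0 redo_depth=1

Answer: no yes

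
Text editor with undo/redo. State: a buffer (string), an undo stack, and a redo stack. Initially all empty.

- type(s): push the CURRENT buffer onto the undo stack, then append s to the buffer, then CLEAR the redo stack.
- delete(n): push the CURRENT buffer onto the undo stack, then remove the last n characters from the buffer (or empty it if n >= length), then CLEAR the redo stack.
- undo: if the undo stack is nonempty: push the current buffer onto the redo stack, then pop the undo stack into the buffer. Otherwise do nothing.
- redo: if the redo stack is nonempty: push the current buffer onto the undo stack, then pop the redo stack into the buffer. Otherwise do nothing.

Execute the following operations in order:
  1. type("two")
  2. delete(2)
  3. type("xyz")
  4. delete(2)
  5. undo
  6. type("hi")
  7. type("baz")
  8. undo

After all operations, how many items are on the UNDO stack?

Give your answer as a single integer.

After op 1 (type): buf='two' undo_depth=1 redo_depth=0
After op 2 (delete): buf='t' undo_depth=2 redo_depth=0
After op 3 (type): buf='txyz' undo_depth=3 redo_depth=0
After op 4 (delete): buf='tx' undo_depth=4 redo_depth=0
After op 5 (undo): buf='txyz' undo_depth=3 redo_depth=1
After op 6 (type): buf='txyzhi' undo_depth=4 redo_depth=0
After op 7 (type): buf='txyzhibaz' undo_depth=5 redo_depth=0
After op 8 (undo): buf='txyzhi' undo_depth=4 redo_depth=1

Answer: 4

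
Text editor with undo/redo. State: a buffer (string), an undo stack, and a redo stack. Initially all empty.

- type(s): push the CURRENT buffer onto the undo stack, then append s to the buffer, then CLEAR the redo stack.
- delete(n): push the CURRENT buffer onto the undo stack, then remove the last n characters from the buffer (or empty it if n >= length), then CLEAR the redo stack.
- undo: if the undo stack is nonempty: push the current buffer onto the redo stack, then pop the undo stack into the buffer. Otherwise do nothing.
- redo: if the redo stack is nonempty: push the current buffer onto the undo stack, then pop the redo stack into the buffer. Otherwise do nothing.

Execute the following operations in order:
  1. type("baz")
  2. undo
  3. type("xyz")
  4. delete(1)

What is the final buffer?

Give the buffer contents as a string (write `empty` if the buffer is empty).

Answer: xy

Derivation:
After op 1 (type): buf='baz' undo_depth=1 redo_depth=0
After op 2 (undo): buf='(empty)' undo_depth=0 redo_depth=1
After op 3 (type): buf='xyz' undo_depth=1 redo_depth=0
After op 4 (delete): buf='xy' undo_depth=2 redo_depth=0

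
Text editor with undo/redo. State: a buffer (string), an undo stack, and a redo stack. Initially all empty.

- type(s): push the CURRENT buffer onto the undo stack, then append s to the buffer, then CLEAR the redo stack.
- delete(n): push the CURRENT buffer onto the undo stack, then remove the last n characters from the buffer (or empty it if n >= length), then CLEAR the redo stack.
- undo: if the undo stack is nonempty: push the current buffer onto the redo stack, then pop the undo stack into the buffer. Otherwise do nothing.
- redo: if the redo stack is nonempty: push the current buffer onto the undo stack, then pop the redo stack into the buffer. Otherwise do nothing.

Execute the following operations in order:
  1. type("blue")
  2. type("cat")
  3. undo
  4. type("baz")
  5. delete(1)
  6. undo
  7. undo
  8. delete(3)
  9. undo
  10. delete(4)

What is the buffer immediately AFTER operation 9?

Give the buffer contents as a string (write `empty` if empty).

Answer: blue

Derivation:
After op 1 (type): buf='blue' undo_depth=1 redo_depth=0
After op 2 (type): buf='bluecat' undo_depth=2 redo_depth=0
After op 3 (undo): buf='blue' undo_depth=1 redo_depth=1
After op 4 (type): buf='bluebaz' undo_depth=2 redo_depth=0
After op 5 (delete): buf='blueba' undo_depth=3 redo_depth=0
After op 6 (undo): buf='bluebaz' undo_depth=2 redo_depth=1
After op 7 (undo): buf='blue' undo_depth=1 redo_depth=2
After op 8 (delete): buf='b' undo_depth=2 redo_depth=0
After op 9 (undo): buf='blue' undo_depth=1 redo_depth=1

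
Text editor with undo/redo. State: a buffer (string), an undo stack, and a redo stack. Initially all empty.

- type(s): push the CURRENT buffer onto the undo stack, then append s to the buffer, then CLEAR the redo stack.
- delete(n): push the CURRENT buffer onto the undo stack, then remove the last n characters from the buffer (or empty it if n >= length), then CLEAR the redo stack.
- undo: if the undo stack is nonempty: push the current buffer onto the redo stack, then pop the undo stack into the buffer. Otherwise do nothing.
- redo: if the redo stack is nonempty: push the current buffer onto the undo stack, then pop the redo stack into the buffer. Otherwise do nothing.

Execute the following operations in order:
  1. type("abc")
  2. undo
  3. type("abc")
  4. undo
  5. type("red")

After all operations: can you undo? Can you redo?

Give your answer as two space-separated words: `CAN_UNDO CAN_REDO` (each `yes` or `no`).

After op 1 (type): buf='abc' undo_depth=1 redo_depth=0
After op 2 (undo): buf='(empty)' undo_depth=0 redo_depth=1
After op 3 (type): buf='abc' undo_depth=1 redo_depth=0
After op 4 (undo): buf='(empty)' undo_depth=0 redo_depth=1
After op 5 (type): buf='red' undo_depth=1 redo_depth=0

Answer: yes no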